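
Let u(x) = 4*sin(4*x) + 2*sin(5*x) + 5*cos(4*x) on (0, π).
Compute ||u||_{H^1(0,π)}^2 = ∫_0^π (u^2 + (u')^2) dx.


||u||_{H^1(0,π)}^2 = 3400/9 + 801*π/2

u'(x) = -20*sin(4*x) + 16*cos(4*x) + 10*cos(5*x).
Expand u² and (u')² and integrate term by term on (0, π), using: for integers n ≥ 1, ∫_0^π sin²(nx) dx = ∫_0^π cos²(nx) dx = π/2; for n ≠ n', ∫_0^π sin(nx)sin(n'x) dx = ∫_0^π cos(nx)cos(n'x) dx = 0; and by product-to-sum, ∫_0^π sin(nx)cos(n'x) dx = ½∫_0^π [sin((n+n')x) + sin((n−n')x)] dx, which is 0 when n+n' is even and 2n/(n²−n'²) when n+n' is odd (it need not vanish on (0, π)).
  u² squared terms: (2)²·∫sin(5x)² dx = 4·π/2 = 2*π;  (4)²·∫sin(4x)² dx = 16·π/2 = 8*π;  (5)²·∫cos(4x)² dx = 25·π/2 = 25*π/2.
  u² cross terms: 2·(2)·(4)·∫sin(5x)·sin(4x) dx = 16·(0) = 0;  2·(2)·(5)·∫sin(5x)·cos(4x) dx = 20·(10/9) = 200/9;  2·(4)·(5)·∫sin(4x)·cos(4x) dx = 40·(0) = 0.
  So ∫_0^π u² dx = 2*π + 8*π + 25*π/2 + 0 + 200/9 + 0 = 200/9 + 45*π/2.
  (u')² squared terms: (-20)²·∫sin(4x)² dx = 400·π/2 = 200*π;  (10)²·∫cos(5x)² dx = 100·π/2 = 50*π;  (16)²·∫cos(4x)² dx = 256·π/2 = 128*π.
  (u')² cross terms: 2·(-20)·(10)·∫sin(4x)·cos(5x) dx = -400·(-8/9) = 3200/9;  2·(-20)·(16)·∫sin(4x)·cos(4x) dx = -640·(0) = 0;  2·(10)·(16)·∫cos(5x)·cos(4x) dx = 320·(0) = 0.
  So ∫_0^π (u')² dx = 200*π + 50*π + 128*π + 3200/9 + 0 + 0 = 3200/9 + 378*π.
||u||_{H^1}^2 = (200/9 + 45*π/2) + (3200/9 + 378*π) = 3400/9 + 801*π/2.


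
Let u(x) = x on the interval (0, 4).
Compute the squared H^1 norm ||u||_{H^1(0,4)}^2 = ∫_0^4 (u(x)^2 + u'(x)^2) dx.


||u||_{H^1}^2 = 76/3

The H^1 norm (squared) on an interval (0, L) is
  ||u||_{H^1}^2 = ∫_0^L u(x)^2 dx + ∫_0^L u'(x)^2 dx.
Compute u'(x) = 1.
Then u(x)^2 = x**2 and u'(x)^2 = 1.
Integrate each monomial from 0 to 4 using ∫_0^4 c·x^n dx = c·4^(n+1)/(n+1):
  ∫_0^4 u(x)^2 dx = ∫_0^4 (x^2) dx. Term by term:
    ∫_0^4 x^2 dx = 64/3.
  ∫_0^4 u'(x)^2 dx = ∫_0^4 (1) dx. Term by term:
    ∫_0^4 1 dx = 4.
Adding: ||u||_{H^1}^2 = 64/3 + 4 = 76/3.


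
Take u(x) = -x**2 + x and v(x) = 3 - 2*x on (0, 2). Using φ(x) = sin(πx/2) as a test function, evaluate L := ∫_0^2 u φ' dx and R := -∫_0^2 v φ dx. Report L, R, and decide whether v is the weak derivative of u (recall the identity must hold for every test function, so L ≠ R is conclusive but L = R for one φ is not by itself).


LHS = 4/π, RHS = -4/π. No, v is not the weak derivative of u.

u(x) = -x**2 + x, classical derivative u'(x) = 1 - 2*x.
φ(x) = sin(πx/2), so φ'(x) = π*cos(π*x/2)/2.
Note φ(0) = φ(2) = 0, so the boundary term u·φ vanishes.
LHS = ∫_0^2 u(x) φ'(x) dx = ∫_0^2 (-π*x^2*cos(π*x/2)/2 + π*x*cos(π*x/2)/2) dx. Term by term:
  ∫_0^2 π*x*cos(π*x/2)/2 dx = -4/π;  ∫_0^2 -π*x^2*cos(π*x/2)/2 dx = 8/π.
Sum: -4/π + 8/π = 4/π.
So LHS = 4/π.
∫_0^2 v(x) φ(x) dx = ∫_0^2 (-2*x*sin(π*x/2) + 3*sin(π*x/2)) dx. Term by term:
  ∫_0^2 3*sin(π*x/2) dx = 12/π;  ∫_0^2 -2*x*sin(π*x/2) dx = -8/π.
Sum: 12/π − 8/π = 4/π.
So RHS = -∫_0^2 v(x) φ(x) dx = -4/π.
LHS − RHS = 8/π ≠ 0, so the identity fails.
(For a valid weak derivative the identity must hold for EVERY test function, in particular this one. The failure shows v is NOT the weak derivative of u.)
Correct weak derivative would be u'(x) = 1 - 2*x.


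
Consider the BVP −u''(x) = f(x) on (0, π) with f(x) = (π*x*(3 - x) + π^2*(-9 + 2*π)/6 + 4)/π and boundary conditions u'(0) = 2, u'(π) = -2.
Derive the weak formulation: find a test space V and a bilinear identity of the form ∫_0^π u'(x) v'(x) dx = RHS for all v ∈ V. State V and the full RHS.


V = H^1(0, π) (v unrestricted at boundary; u is determined up to an additive constant); weak form: ∫_0^π u'v' dx = ∫_0^π ((π*x*(3 - x) + π^2*(-9 + 2*π)/6 + 4)/π) v dx − 2·v(π) − 2·v(0) for all v ∈ V.

Multiply both sides by a test function v and integrate from 0 to π:
  ∫_0^π −u''(x) v(x) dx = ∫_0^π f(x) v(x) dx.
Integrate the LHS by parts once:
  ∫_0^π −u'' v dx = −[u'(x) v(x)]_0^π + ∫_0^π u'(x) v'(x) dx.
Thus ∫_0^π u'(x) v'(x) dx = ∫_0^π f(x) v(x) dx + [u'(x) v(x)]_0^π.
Choose V so that boundary terms are either known or forced to vanish.
u has inhomogeneous Neumann u'(0) = 2, u'(π) = -2. [u' v]_0^π = (-2)·v(π) − (2)·v(0) = − 2·v(π) − 2·v(0). Take V = H^1(0, π); boundary term becomes part of RHS.
Weak formulation: find u (satisfying any essential BC) such that ∫_0^π u'(x) v'(x) dx = ∫_0^π f v dx − 2·v(π) − 2·v(0) for all v ∈ V (Neumann data are natural BCs: they enter the RHS as boundary terms).
Substituting f(x) = (π*x*(3 - x) + π^2*(-9 + 2*π)/6 + 4)/π, the right-hand side is ∫_0^π ((π*x*(3 - x) + π^2*(-9 + 2*π)/6 + 4)/π) v dx − 2·v(π) − 2·v(0).
Compatibility check (pure Neumann): taking v ≡ 1 ∈ V gives 0 = ∫_0^π f dx + (-2) − (2), i.e. ∫_0^π f dx must equal u'(0) − u'(π) = 4. Indeed ∫_0^π ((π*x*(3 - x) + π^2*(-9 + 2*π)/6 + 4)/π) dx = 4, so the data are compatible. The solution is then unique only up to an additive constant (fix it e.g. by requiring ∫_0^π u dx = 0).


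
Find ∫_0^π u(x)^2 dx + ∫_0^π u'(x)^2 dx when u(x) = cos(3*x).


||u||_{H^1(0,π)}^2 = 5*π

u'(x) = -3*sin(3*x).
Expand u² and (u')² and integrate term by term on (0, π), using: for integers n ≥ 1, ∫_0^π sin²(nx) dx = ∫_0^π cos²(nx) dx = π/2; for n ≠ n', ∫_0^π sin(nx)sin(n'x) dx = ∫_0^π cos(nx)cos(n'x) dx = 0; and by product-to-sum, ∫_0^π sin(nx)cos(n'x) dx = ½∫_0^π [sin((n+n')x) + sin((n−n')x)] dx, which is 0 when n+n' is even and 2n/(n²−n'²) when n+n' is odd (it need not vanish on (0, π)).
  u² squared terms: (1)²·∫cos(3x)² dx = 1·π/2 = π/2.
  So ∫_0^π u² dx = π/2.
  (u')² squared terms: (-3)²·∫sin(3x)² dx = 9·π/2 = 9*π/2.
  So ∫_0^π (u')² dx = 9*π/2.
||u||_{H^1}^2 = (π/2) + (9*π/2) = 5*π.


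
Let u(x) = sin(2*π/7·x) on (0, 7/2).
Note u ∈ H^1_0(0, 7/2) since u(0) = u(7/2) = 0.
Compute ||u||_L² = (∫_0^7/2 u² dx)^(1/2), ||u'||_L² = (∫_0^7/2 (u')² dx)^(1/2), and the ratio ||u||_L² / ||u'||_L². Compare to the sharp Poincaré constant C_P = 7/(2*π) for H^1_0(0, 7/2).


||u||_L² / ||u'||_L² = 7/(2*π) = C_P.

u(x) = sin(2*π/7·x), so u'(x) = 2*π*cos(2*π*x/7)/7.
Writing u(x) = A·sin(kπx/L) with A = 1 and k = 1, use ∫_0^L sin²(kπx/L) dx = L/2 and ∫_0^L cos²(kπx/L) dx = L/2.
u² = 1·sin²(2*π/7·x) and (u')² = 4*π^2/49·cos²(2*π/7·x), and each of sin², cos² integrates to L/2 = 7/4 over (0, 7/2).
∫_0^7/2 u² dx = 7/4, so ||u||_L² = sqrt(7)/2.
∫_0^7/2 (u')² dx = π^2/7, so ||u'||_L² = sqrt(7)*π/7.
Ratio ||u||_L² / ||u'||_L² = 7/(2*π).
Sharp Poincaré constant on H^1_0(0, 7/2) is C_P = L/π = 7/(2*π), achieved by sin(2*π/7·x).
This is the k = 1 eigenfunction (up to amplitude), so the ratio equals the sharp Poincaré constant exactly.


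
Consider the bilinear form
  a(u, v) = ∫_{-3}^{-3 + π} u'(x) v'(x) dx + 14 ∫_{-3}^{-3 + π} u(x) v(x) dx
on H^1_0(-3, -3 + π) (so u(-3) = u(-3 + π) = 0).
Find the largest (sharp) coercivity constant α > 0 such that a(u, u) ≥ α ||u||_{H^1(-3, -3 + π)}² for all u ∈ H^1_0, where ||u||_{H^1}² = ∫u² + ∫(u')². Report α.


α = 1

Coercivity of a(·,·) on H^1_0(-3, -3 + π) means a(u, u) ≥ α ||u||_{H^1}² for every u ∈ H^1_0.
The interval has length L = π, and Poincaré/coercivity depend only on L. Here a(u, u) = ∫(u')² + (14)·∫u².
Here c = 14 ≥ 1, so a(u,u) = ∫(u')² + c∫u² ≥ ∫(u')² + ∫u² = ||u||_{H^1}², i.e. α = 1 works. No larger α is possible: a(u,u) ≥ α||u||_{H^1}² means (1−α)∫(u')² ≥ (α−c)∫u², and for the modes u_n = sin(nπ(x−x₀)/L) (x₀ the left endpoint) one has ∫u_n²/∫(u_n')² = (L/(nπ))² → 0, so a(u_n,u_n)/||u_n||_{H^1}² → 1. Hence the optimal constant is α = 1.
Therefore α = 1.


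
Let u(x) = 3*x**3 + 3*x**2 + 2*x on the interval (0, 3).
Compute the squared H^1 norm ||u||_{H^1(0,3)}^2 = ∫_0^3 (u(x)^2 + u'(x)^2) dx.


||u||_{H^1}^2 = 461652/35

The H^1 norm (squared) on an interval (0, L) is
  ||u||_{H^1}^2 = ∫_0^L u(x)^2 dx + ∫_0^L u'(x)^2 dx.
Compute u'(x) = 9*x**2 + 6*x + 2.
Then u(x)^2 = 9*x**6 + 18*x**5 + 21*x**4 + 12*x**3 + 4*x**2 and u'(x)^2 = 81*x**4 + 108*x**3 + 72*x**2 + 24*x + 4.
Integrate each monomial from 0 to 3 using ∫_0^3 c·x^n dx = c·3^(n+1)/(n+1):
  ∫_0^3 u(x)^2 dx = ∫_0^3 (9*x^6 + 18*x^5 + 21*x^4 + 12*x^3 + 4*x^2) dx. Term by term:
    ∫_0^3 9*x^6 dx = 19683/7;  ∫_0^3 18*x^5 dx = 2187;  ∫_0^3 21*x^4 dx = 5103/5;
    ∫_0^3 12*x^3 dx = 243;  ∫_0^3 4*x^2 dx = 36.
  Sum: 19683/7 + 2187 + 5103/5 + 243 + 36 = 220446/35.
  ∫_0^3 u'(x)^2 dx = ∫_0^3 (81*x^4 + 108*x^3 + 72*x^2 + 24*x + 4) dx. Term by term:
    ∫_0^3 81*x^4 dx = 19683/5;  ∫_0^3 108*x^3 dx = 2187;  ∫_0^3 72*x^2 dx = 648;
    ∫_0^3 24*x dx = 108;  ∫_0^3 4 dx = 12.
  Sum: 19683/5 + 2187 + 648 + 108 + 12 = 34458/5.
Adding: ||u||_{H^1}^2 = 220446/35 + 34458/5 = 461652/35.


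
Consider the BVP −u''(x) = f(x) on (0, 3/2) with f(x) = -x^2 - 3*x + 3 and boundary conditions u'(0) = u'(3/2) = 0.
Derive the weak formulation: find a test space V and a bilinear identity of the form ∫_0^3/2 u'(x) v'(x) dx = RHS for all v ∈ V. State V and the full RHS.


V = H^1(0, 3/2) (no boundary constraint on v; u is determined up to an additive constant); weak form: ∫_0^3/2 u'v' dx = ∫_0^3/2 (-x^2 - 3*x + 3) v dx for all v ∈ V.

Multiply both sides by a test function v and integrate from 0 to 3/2:
  ∫_0^3/2 −u''(x) v(x) dx = ∫_0^3/2 f(x) v(x) dx.
Integrate the LHS by parts once:
  ∫_0^3/2 −u'' v dx = −[u'(x) v(x)]_0^3/2 + ∫_0^3/2 u'(x) v'(x) dx.
Thus ∫_0^3/2 u'(x) v'(x) dx = ∫_0^3/2 f(x) v(x) dx + [u'(x) v(x)]_0^3/2.
Choose V so that boundary terms are either known or forced to vanish.
u has homogeneous Neumann: u'(0) = u'(3/2) = 0. So [u' v]_0^3/2 = 0·v(3/2) − 0·v(0) = 0 for any v; take V = H^1(0, 3/2).
Weak formulation: find u (satisfying any essential BC) such that ∫_0^3/2 u'(x) v'(x) dx = ∫_0^3/2 f v dx for all v ∈ V (homogeneous Neumann, so boundary terms vanish).
Substituting f(x) = -x^2 - 3*x + 3, the right-hand side is ∫_0^3/2 (-x^2 - 3*x + 3) v dx.
Compatibility check (pure Neumann): taking v ≡ 1 ∈ V gives 0 = ∫_0^3/2 f dx + (0) − (0), i.e. ∫_0^3/2 f dx must equal u'(0) − u'(3/2) = 0. Indeed ∫_0^3/2 (-x^2 - 3*x + 3) dx = 0, so the data are compatible. The solution is then unique only up to an additive constant (fix it e.g. by requiring ∫_0^3/2 u dx = 0).


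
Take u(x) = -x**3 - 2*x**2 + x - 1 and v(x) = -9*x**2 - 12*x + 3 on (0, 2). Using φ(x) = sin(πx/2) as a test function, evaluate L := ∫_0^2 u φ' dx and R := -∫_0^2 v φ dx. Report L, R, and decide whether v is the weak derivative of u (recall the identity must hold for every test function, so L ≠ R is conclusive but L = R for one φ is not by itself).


LHS = -96/π^3 + 36/π, RHS = -288/π^3 + 108/π. No, v is not the weak derivative of u.

u(x) = -x**3 - 2*x**2 + x - 1, classical derivative u'(x) = -3*x**2 - 4*x + 1.
φ(x) = sin(πx/2), so φ'(x) = π*cos(π*x/2)/2.
Note φ(0) = φ(2) = 0, so the boundary term u·φ vanishes.
LHS = ∫_0^2 u(x) φ'(x) dx = ∫_0^2 (-π*x^3*cos(π*x/2)/2 - π*x^2*cos(π*x/2) + π*x*cos(π*x/2)/2 - π*cos(π*x/2)/2) dx. Term by term:
  ∫_0^2 -π*cos(π*x/2)/2 dx = 0;  ∫_0^2 π*x*cos(π*x/2)/2 dx = -4/π;  ∫_0^2 -π*x^2*cos(π*x/2) dx = 16/π;
  ∫_0^2 -π*x^3*cos(π*x/2)/2 dx = -96/π^3 + 24/π.
Sum: 0 − 4/π + 16/π + -96/π^3 + 24/π = -96/π^3 + 36/π.
So LHS = -96/π^3 + 36/π.
∫_0^2 v(x) φ(x) dx = ∫_0^2 (-9*x^2*sin(π*x/2) - 12*x*sin(π*x/2) + 3*sin(π*x/2)) dx. Term by term:
  ∫_0^2 3*sin(π*x/2) dx = 12/π;  ∫_0^2 -12*x*sin(π*x/2) dx = -48/π;  ∫_0^2 -9*x^2*sin(π*x/2) dx = -72/π + 288/π^3.
Sum: 12/π − 48/π + -72/π + 288/π^3 = -108/π + 288/π^3.
So RHS = -∫_0^2 v(x) φ(x) dx = -288/π^3 + 108/π.
LHS − RHS = -72/π + 192/π^3 ≠ 0, so the identity fails.
(For a valid weak derivative the identity must hold for EVERY test function, in particular this one. The failure shows v is NOT the weak derivative of u.)
Correct weak derivative would be u'(x) = -3*x**2 - 4*x + 1.


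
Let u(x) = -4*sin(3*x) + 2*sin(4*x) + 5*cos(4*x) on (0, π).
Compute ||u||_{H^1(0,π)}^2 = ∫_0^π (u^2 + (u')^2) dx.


||u||_{H^1(0,π)}^2 = 4080/7 + 653*π/2

u'(x) = -20*sin(4*x) - 12*cos(3*x) + 8*cos(4*x).
Expand u² and (u')² and integrate term by term on (0, π), using: for integers n ≥ 1, ∫_0^π sin²(nx) dx = ∫_0^π cos²(nx) dx = π/2; for n ≠ n', ∫_0^π sin(nx)sin(n'x) dx = ∫_0^π cos(nx)cos(n'x) dx = 0; and by product-to-sum, ∫_0^π sin(nx)cos(n'x) dx = ½∫_0^π [sin((n+n')x) + sin((n−n')x)] dx, which is 0 when n+n' is even and 2n/(n²−n'²) when n+n' is odd (it need not vanish on (0, π)).
  u² squared terms: (-4)²·∫sin(3x)² dx = 16·π/2 = 8*π;  (2)²·∫sin(4x)² dx = 4·π/2 = 2*π;  (5)²·∫cos(4x)² dx = 25·π/2 = 25*π/2.
  u² cross terms: 2·(-4)·(2)·∫sin(3x)·sin(4x) dx = -16·(0) = 0;  2·(-4)·(5)·∫sin(3x)·cos(4x) dx = -40·(-6/7) = 240/7;  2·(2)·(5)·∫sin(4x)·cos(4x) dx = 20·(0) = 0.
  So ∫_0^π u² dx = 8*π + 2*π + 25*π/2 + 0 + 240/7 + 0 = 240/7 + 45*π/2.
  (u')² squared terms: (-20)²·∫sin(4x)² dx = 400·π/2 = 200*π;  (-12)²·∫cos(3x)² dx = 144·π/2 = 72*π;  (8)²·∫cos(4x)² dx = 64·π/2 = 32*π.
  (u')² cross terms: 2·(-20)·(-12)·∫sin(4x)·cos(3x) dx = 480·(8/7) = 3840/7;  2·(-20)·(8)·∫sin(4x)·cos(4x) dx = -320·(0) = 0;  2·(-12)·(8)·∫cos(3x)·cos(4x) dx = -192·(0) = 0.
  So ∫_0^π (u')² dx = 200*π + 72*π + 32*π + 3840/7 + 0 + 0 = 3840/7 + 304*π.
||u||_{H^1}^2 = (240/7 + 45*π/2) + (3840/7 + 304*π) = 4080/7 + 653*π/2.


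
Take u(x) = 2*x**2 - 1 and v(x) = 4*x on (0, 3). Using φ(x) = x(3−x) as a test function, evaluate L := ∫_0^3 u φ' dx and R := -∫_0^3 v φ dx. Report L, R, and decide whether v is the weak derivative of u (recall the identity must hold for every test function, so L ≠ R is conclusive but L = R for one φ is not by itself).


LHS = -27, RHS = -27. Yes, v = u' weakly.

u(x) = 2*x**2 - 1, classical derivative u'(x) = 4*x.
φ(x) = x(3−x), so φ'(x) = 3 - 2*x.
Note φ(0) = φ(3) = 0, so the boundary term u·φ vanishes.
LHS = ∫_0^3 u(x) φ'(x) dx = ∫_0^3 (-4*x^3 + 6*x^2 + 2*x - 3) dx. Term by term:
  ∫_0^3 -4*x^3 dx = -81;  ∫_0^3 6*x^2 dx = 54;  ∫_0^3 2*x dx = 9;
  ∫_0^3 -3 dx = -9.
Sum: -81 + 54 + 9 − 9 = -27.
So LHS = -27.
∫_0^3 v(x) φ(x) dx = ∫_0^3 (-4*x^3 + 12*x^2) dx. Term by term:
  ∫_0^3 -4*x^3 dx = -81;  ∫_0^3 12*x^2 dx = 108.
Sum: -81 + 108 = 27.
So RHS = -∫_0^3 v(x) φ(x) dx = -27.
LHS = RHS, so the identity holds for this test φ.
Moreover u is smooth here and v(x) = u'(x) = 4*x pointwise, so the identity holds for every test function. Hence v is the weak derivative of u.


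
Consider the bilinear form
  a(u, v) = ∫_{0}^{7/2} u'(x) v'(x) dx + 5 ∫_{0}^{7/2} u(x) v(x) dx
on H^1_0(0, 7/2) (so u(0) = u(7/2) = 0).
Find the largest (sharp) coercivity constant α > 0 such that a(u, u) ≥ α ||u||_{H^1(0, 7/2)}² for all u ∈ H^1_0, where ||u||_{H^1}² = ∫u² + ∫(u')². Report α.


α = 1

Coercivity of a(·,·) on H^1_0(0, 7/2) means a(u, u) ≥ α ||u||_{H^1}² for every u ∈ H^1_0.
The interval has length L = 7/2, and Poincaré/coercivity depend only on L. Here a(u, u) = ∫(u')² + (5)·∫u².
Here c = 5 ≥ 1, so a(u,u) = ∫(u')² + c∫u² ≥ ∫(u')² + ∫u² = ||u||_{H^1}², i.e. α = 1 works. No larger α is possible: a(u,u) ≥ α||u||_{H^1}² means (1−α)∫(u')² ≥ (α−c)∫u², and for the modes u_n = sin(nπ(x−x₀)/L) (x₀ the left endpoint) one has ∫u_n²/∫(u_n')² = (L/(nπ))² → 0, so a(u_n,u_n)/||u_n||_{H^1}² → 1. Hence the optimal constant is α = 1.
Therefore α = 1.


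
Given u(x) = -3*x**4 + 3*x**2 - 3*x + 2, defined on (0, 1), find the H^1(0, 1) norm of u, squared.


||u||_{H^1}^2 = 141/10

The H^1 norm (squared) on an interval (0, L) is
  ||u||_{H^1}^2 = ∫_0^L u(x)^2 dx + ∫_0^L u'(x)^2 dx.
Compute u'(x) = -12*x**3 + 6*x - 3.
Then u(x)^2 = 9*x**8 - 18*x**6 + 18*x**5 - 3*x**4 - 18*x**3 + 21*x**2 - 12*x + 4 and u'(x)^2 = 144*x**6 - 144*x**4 + 72*x**3 + 36*x**2 - 36*x + 9.
Integrate each monomial from 0 to 1 using ∫_0^1 c·x^n dx = c·1^(n+1)/(n+1):
  ∫_0^1 u(x)^2 dx = ∫_0^1 (9*x^8 - 18*x^6 + 18*x^5 - 3*x^4 - 18*x^3 + 21*x^2 - 12*x + 4) dx. Term by term:
    ∫_0^1 9*x^8 dx = 1;  ∫_0^1 -18*x^6 dx = -18/7;  ∫_0^1 18*x^5 dx = 3;
    ∫_0^1 -3*x^4 dx = -3/5;  ∫_0^1 -18*x^3 dx = -9/2;  ∫_0^1 21*x^2 dx = 7;
    ∫_0^1 -12*x dx = -6;  ∫_0^1 4 dx = 4.
  Sum: 1 − 18/7 + 3 − 3/5 − 9/2 + 7 − 6 + 4 = 93/70.
  ∫_0^1 u'(x)^2 dx = ∫_0^1 (144*x^6 - 144*x^4 + 72*x^3 + 36*x^2 - 36*x + 9) dx. Term by term:
    ∫_0^1 144*x^6 dx = 144/7;  ∫_0^1 -144*x^4 dx = -144/5;  ∫_0^1 72*x^3 dx = 18;
    ∫_0^1 36*x^2 dx = 12;  ∫_0^1 -36*x dx = -18;  ∫_0^1 9 dx = 9.
  Sum: 144/7 − 144/5 + 18 + 12 − 18 + 9 = 447/35.
Adding: ||u||_{H^1}^2 = 93/70 + 447/35 = 141/10.


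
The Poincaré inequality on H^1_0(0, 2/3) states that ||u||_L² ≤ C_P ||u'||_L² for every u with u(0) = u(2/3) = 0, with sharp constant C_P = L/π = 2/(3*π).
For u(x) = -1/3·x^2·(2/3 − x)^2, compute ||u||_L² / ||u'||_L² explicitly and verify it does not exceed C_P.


||u||_L² / ||u'||_L² = sqrt(3)/9 < C_P = 2/(3*π).

u(x) = -1/3·x^2·(2/3 − x)^2, so u'(x) = 4*x*(-9*x^2 + 9*x - 2)/27.
u(x) = -1/3·x^2·(2/3 − x)^2 vanishes at x = 0 and x = 2/3, so u ∈ H^1_0(0, 2/3). Differentiate via the product rule and integrate the resulting polynomials term by term.
  ∫_0^2/3 u² dx = ∫_0^2/3 (x^8/9 - 8*x^7/27 + 8*x^6/27 - 32*x^5/243 + 16*x^4/729) dx. Term by term:
    ∫_0^2/3 x^8/9 dx = 512/1594323;  ∫_0^2/3 -8*x^7/27 dx = -256/177147;  ∫_0^2/3 8*x^6/27 dx = 1024/413343;
    ∫_0^2/3 -32*x^5/243 dx = -1024/531441;  ∫_0^2/3 16*x^4/729 dx = 512/885735.
  Sum: 512/1594323 − 256/177147 + 1024/413343 − 1024/531441 + 512/885735 = 256/55801305.
  ∫_0^2/3 (u')² dx = ∫_0^2/3 (16*x^6/9 - 32*x^5/9 + 208*x^4/81 - 64*x^3/81 + 64*x^2/729) dx. Term by term:
    ∫_0^2/3 16*x^6/9 dx = 2048/137781;  ∫_0^2/3 -32*x^5/9 dx = -1024/19683;  ∫_0^2/3 208*x^4/81 dx = 6656/98415;
    ∫_0^2/3 -64*x^3/81 dx = -256/6561;  ∫_0^2/3 64*x^2/729 dx = 512/59049.
  Sum: 2048/137781 − 1024/19683 + 6656/98415 − 256/6561 + 512/59049 = 256/2066715.
∫_0^2/3 u² dx = 256/55801305, so ||u||_L² = 16*sqrt(105)/76545.
∫_0^2/3 (u')² dx = 256/2066715, so ||u'||_L² = 16*sqrt(35)/8505.
Ratio ||u||_L² / ||u'||_L² = sqrt(3)/9.
Sharp Poincaré constant on H^1_0(0, 2/3) is C_P = L/π = 2/(3*π), achieved by sin(3*π/2·x).
A polynomial bump cannot attain the sharp Poincaré constant (only the first sine eigenfunction does), so the ratio is strictly less than C_P, consistent with ||u||_L² ≤ C_P ||u'||_L².


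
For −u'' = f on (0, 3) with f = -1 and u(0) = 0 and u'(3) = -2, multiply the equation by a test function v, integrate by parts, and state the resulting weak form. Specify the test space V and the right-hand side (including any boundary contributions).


V = {v ∈ H^1(0, 3) : v(0) = 0} (test functions vanish at x = 0 where u is specified); weak form: ∫_0^3 u'v' dx = ∫_0^3 (-1) v dx − 2·v(3) for all v ∈ V.

Multiply both sides by a test function v and integrate from 0 to 3:
  ∫_0^3 −u''(x) v(x) dx = ∫_0^3 f(x) v(x) dx.
Integrate the LHS by parts once:
  ∫_0^3 −u'' v dx = −[u'(x) v(x)]_0^3 + ∫_0^3 u'(x) v'(x) dx.
Thus ∫_0^3 u'(x) v'(x) dx = ∫_0^3 f(x) v(x) dx + [u'(x) v(x)]_0^3.
Choose V so that boundary terms are either known or forced to vanish.
Mixed BC: u(0) = 0 (Dirichlet) and u'(3) = -2 (Neumann). Define V = {v ∈ H^1(0, 3) : v(0) = 0}. Then [u' v]_0^3 = u'(3)·v(3) − u'(0)·0 = − 2·v(3).
Weak formulation: find u (satisfying any essential BC) such that ∫_0^3 u'(x) v'(x) dx = ∫_0^3 f v dx − 2·v(3) for all v ∈ V (Dirichlet at 0 absorbed into V; Neumann datum at x = 3 contributes the boundary term).
Substituting f(x) = -1, the right-hand side is ∫_0^3 (-1) v dx − 2·v(3).


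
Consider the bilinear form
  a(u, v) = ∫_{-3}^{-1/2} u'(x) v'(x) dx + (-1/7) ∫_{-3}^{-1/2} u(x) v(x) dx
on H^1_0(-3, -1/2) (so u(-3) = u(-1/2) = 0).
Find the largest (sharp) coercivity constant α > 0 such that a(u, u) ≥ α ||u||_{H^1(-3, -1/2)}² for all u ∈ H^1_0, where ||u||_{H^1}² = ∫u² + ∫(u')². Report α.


α = (-25 + 28*π^2)/(7*(25 + 4*π^2))

Coercivity of a(·,·) on H^1_0(-3, -1/2) means a(u, u) ≥ α ||u||_{H^1}² for every u ∈ H^1_0.
The interval has length L = 5/2, and Poincaré/coercivity depend only on L. Here a(u, u) = ∫(u')² + (-1/7)·∫u².
Here c = -1/7 < 0 with |c| < (π/L)² = 4*π^2/25, so coercivity still holds. The condition a(u,u) ≥ α||u||_{H^1}² reads (1−α)∫(u')² ≥ (α−c)∫u². Any admissible α is ≤ 1 (rapidly oscillating u have ∫u²/∫(u')² → 0), and α = 1 would force 0 ≥ (1−c)∫u², impossible since c < 1; so 1−α > 0. By the sharp Poincaré inequality on H^1_0 of an interval of length L, ∫(u')² ≥ (π/L)²∫u² with equality for the first sine mode sin(π(x−x₀)/L) (x₀ the left endpoint), so the inequality holds for all u iff (1−α)(π/L)² ≥ α − c, i.e. α ≤ ((π/L)² + c)/((π/L)² + 1) = (1 + c(L/π)²)/(1 + (L/π)²). (Direct route, valid since c ≤ 0: Poincaré gives c∫u² ≥ c(L/π)²∫(u')², so a(u,u) ≥ (1 + c(L/π)²)∫(u')², while ||u||_{H^1}² ≤ (1 + (L/π)²)∫(u')²; dividing yields the same α.) With (π/L)² = 4*π^2/25 and c = -1/7, the largest admissible constant is α = ((π/L)² + c)/((π/L)² + 1).
Simplifying, α = (-25 + 28*π^2)/(7*(25 + 4*π^2)).


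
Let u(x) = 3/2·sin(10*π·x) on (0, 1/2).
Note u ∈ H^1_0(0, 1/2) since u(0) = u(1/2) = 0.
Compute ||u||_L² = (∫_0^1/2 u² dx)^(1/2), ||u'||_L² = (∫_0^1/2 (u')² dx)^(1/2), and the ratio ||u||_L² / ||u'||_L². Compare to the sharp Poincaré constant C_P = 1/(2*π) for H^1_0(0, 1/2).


||u||_L² / ||u'||_L² = 1/(10*π) < C_P = 1/(2*π).

u(x) = 3/2·sin(10*π·x), so u'(x) = 15*π*cos(10*π*x).
Writing u(x) = A·sin(kπx/L) with A = 3/2 and k = 5, use ∫_0^L sin²(kπx/L) dx = L/2 and ∫_0^L cos²(kπx/L) dx = L/2.
u² = 9/4·sin²(10*π·x) and (u')² = 225*π^2·cos²(10*π·x), and each of sin², cos² integrates to L/2 = 1/4 over (0, 1/2).
∫_0^1/2 u² dx = 9/16, so ||u||_L² = 3/4.
∫_0^1/2 (u')² dx = 225*π^2/4, so ||u'||_L² = 15*π/2.
Ratio ||u||_L² / ||u'||_L² = 1/(10*π).
Sharp Poincaré constant on H^1_0(0, 1/2) is C_P = L/π = 1/(2*π), achieved by sin(2*π·x).
This is the k = 5 harmonic; the ratio L/(kπ) is strictly less than C_P = L/π, consistent with the sharp inequality ||u||_L² ≤ C_P ||u'||_L².


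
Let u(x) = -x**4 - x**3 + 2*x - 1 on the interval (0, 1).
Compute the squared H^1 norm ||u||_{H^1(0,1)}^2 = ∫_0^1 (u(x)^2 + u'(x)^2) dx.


||u||_{H^1}^2 = 5489/1260

The H^1 norm (squared) on an interval (0, L) is
  ||u||_{H^1}^2 = ∫_0^L u(x)^2 dx + ∫_0^L u'(x)^2 dx.
Compute u'(x) = -4*x**3 - 3*x**2 + 2.
Then u(x)^2 = x**8 + 2*x**7 + x**6 - 4*x**5 - 2*x**4 + 2*x**3 + 4*x**2 - 4*x + 1 and u'(x)^2 = 16*x**6 + 24*x**5 + 9*x**4 - 16*x**3 - 12*x**2 + 4.
Integrate each monomial from 0 to 1 using ∫_0^1 c·x^n dx = c·1^(n+1)/(n+1):
  ∫_0^1 u(x)^2 dx = ∫_0^1 (x^8 + 2*x^7 + x^6 - 4*x^5 - 2*x^4 + 2*x^3 + 4*x^2 - 4*x + 1) dx. Term by term:
    ∫_0^1 x^8 dx = 1/9;  ∫_0^1 2*x^7 dx = 1/4;  ∫_0^1 x^6 dx = 1/7;
    ∫_0^1 -4*x^5 dx = -2/3;  ∫_0^1 -2*x^4 dx = -2/5;  ∫_0^1 2*x^3 dx = 1/2;
    ∫_0^1 4*x^2 dx = 4/3;  ∫_0^1 -4*x dx = -2;  ∫_0^1 1 dx = 1.
  Sum: 1/9 + 1/4 + 1/7 − 2/3 − 2/5 + 1/2 + 4/3 − 2 + 1 = 341/1260.
  ∫_0^1 u'(x)^2 dx = ∫_0^1 (16*x^6 + 24*x^5 + 9*x^4 - 16*x^3 - 12*x^2 + 4) dx. Term by term:
    ∫_0^1 16*x^6 dx = 16/7;  ∫_0^1 24*x^5 dx = 4;  ∫_0^1 9*x^4 dx = 9/5;
    ∫_0^1 -16*x^3 dx = -4;  ∫_0^1 -12*x^2 dx = -4;  ∫_0^1 4 dx = 4.
  Sum: 16/7 + 4 + 9/5 − 4 − 4 + 4 = 143/35.
Adding: ||u||_{H^1}^2 = 341/1260 + 143/35 = 5489/1260.


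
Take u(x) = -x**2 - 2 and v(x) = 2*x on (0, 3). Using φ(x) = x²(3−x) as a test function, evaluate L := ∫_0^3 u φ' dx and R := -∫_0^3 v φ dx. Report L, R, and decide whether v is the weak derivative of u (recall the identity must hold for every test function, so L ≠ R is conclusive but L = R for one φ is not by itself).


LHS = 243/10, RHS = -243/10. No, v is not the weak derivative of u.

u(x) = -x**2 - 2, classical derivative u'(x) = -2*x.
φ(x) = x²(3−x), so φ'(x) = 3*x*(2 - x).
Note φ(0) = φ(3) = 0, so the boundary term u·φ vanishes.
LHS = ∫_0^3 u(x) φ'(x) dx = ∫_0^3 (3*x^4 - 6*x^3 + 6*x^2 - 12*x) dx. Term by term:
  ∫_0^3 3*x^4 dx = 729/5;  ∫_0^3 -6*x^3 dx = -243/2;  ∫_0^3 6*x^2 dx = 54;
  ∫_0^3 -12*x dx = -54.
Sum: 729/5 − 243/2 + 54 − 54 = 243/10.
So LHS = 243/10.
∫_0^3 v(x) φ(x) dx = ∫_0^3 (-2*x^4 + 6*x^3) dx. Term by term:
  ∫_0^3 -2*x^4 dx = -486/5;  ∫_0^3 6*x^3 dx = 243/2.
Sum: -486/5 + 243/2 = 243/10.
So RHS = -∫_0^3 v(x) φ(x) dx = -243/10.
LHS − RHS = 243/5 ≠ 0, so the identity fails.
(For a valid weak derivative the identity must hold for EVERY test function, in particular this one. The failure shows v is NOT the weak derivative of u.)
Correct weak derivative would be u'(x) = -2*x.


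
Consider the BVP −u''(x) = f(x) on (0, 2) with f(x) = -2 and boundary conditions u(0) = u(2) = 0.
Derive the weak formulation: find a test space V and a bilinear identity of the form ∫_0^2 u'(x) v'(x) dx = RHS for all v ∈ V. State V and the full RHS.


V = H^1_0(0, 2) (so v(0) = v(2) = 0); weak form: ∫_0^2 u'v' dx = ∫_0^2 (-2) v dx for all v ∈ V.

Multiply both sides by a test function v and integrate from 0 to 2:
  ∫_0^2 −u''(x) v(x) dx = ∫_0^2 f(x) v(x) dx.
Integrate the LHS by parts once:
  ∫_0^2 −u'' v dx = −[u'(x) v(x)]_0^2 + ∫_0^2 u'(x) v'(x) dx.
Thus ∫_0^2 u'(x) v'(x) dx = ∫_0^2 f(x) v(x) dx + [u'(x) v(x)]_0^2.
Choose V so that boundary terms are either known or forced to vanish.
u is Dirichlet: u(0) = u(2) = 0. Let V = H^1_0(0, 2); then v(0) = v(2) = 0, and [u' v]_0^2 = 0.
Weak formulation: find u (satisfying any essential BC) such that ∫_0^2 u'(x) v'(x) dx = ∫_0^2 f v dx for all v ∈ V.
Substituting f(x) = -2, the right-hand side is ∫_0^2 (-2) v dx.


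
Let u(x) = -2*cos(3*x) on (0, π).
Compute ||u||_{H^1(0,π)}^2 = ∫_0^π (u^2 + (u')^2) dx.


||u||_{H^1(0,π)}^2 = 20*π

u'(x) = 6*sin(3*x).
Expand u² and (u')² and integrate term by term on (0, π), using: for integers n ≥ 1, ∫_0^π sin²(nx) dx = ∫_0^π cos²(nx) dx = π/2; for n ≠ n', ∫_0^π sin(nx)sin(n'x) dx = ∫_0^π cos(nx)cos(n'x) dx = 0; and by product-to-sum, ∫_0^π sin(nx)cos(n'x) dx = ½∫_0^π [sin((n+n')x) + sin((n−n')x)] dx, which is 0 when n+n' is even and 2n/(n²−n'²) when n+n' is odd (it need not vanish on (0, π)).
  u² squared terms: (-2)²·∫cos(3x)² dx = 4·π/2 = 2*π.
  So ∫_0^π u² dx = 2*π.
  (u')² squared terms: (6)²·∫sin(3x)² dx = 36·π/2 = 18*π.
  So ∫_0^π (u')² dx = 18*π.
||u||_{H^1}^2 = (2*π) + (18*π) = 20*π.


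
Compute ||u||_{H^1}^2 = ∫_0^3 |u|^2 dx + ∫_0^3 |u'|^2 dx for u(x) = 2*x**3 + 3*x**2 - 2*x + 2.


||u||_{H^1}^2 = 210522/35

The H^1 norm (squared) on an interval (0, L) is
  ||u||_{H^1}^2 = ∫_0^L u(x)^2 dx + ∫_0^L u'(x)^2 dx.
Compute u'(x) = 6*x**2 + 6*x - 2.
Then u(x)^2 = 4*x**6 + 12*x**5 + x**4 - 4*x**3 + 16*x**2 - 8*x + 4 and u'(x)^2 = 36*x**4 + 72*x**3 + 12*x**2 - 24*x + 4.
Integrate each monomial from 0 to 3 using ∫_0^3 c·x^n dx = c·3^(n+1)/(n+1):
  ∫_0^3 u(x)^2 dx = ∫_0^3 (4*x^6 + 12*x^5 + x^4 - 4*x^3 + 16*x^2 - 8*x + 4) dx. Term by term:
    ∫_0^3 4*x^6 dx = 8748/7;  ∫_0^3 12*x^5 dx = 1458;  ∫_0^3 x^4 dx = 243/5;
    ∫_0^3 -4*x^3 dx = -81;  ∫_0^3 16*x^2 dx = 144;  ∫_0^3 -8*x dx = -36;
    ∫_0^3 4 dx = 12.
  Sum: 8748/7 + 1458 + 243/5 − 81 + 144 − 36 + 12 = 97836/35.
  ∫_0^3 u'(x)^2 dx = ∫_0^3 (36*x^4 + 72*x^3 + 12*x^2 - 24*x + 4) dx. Term by term:
    ∫_0^3 36*x^4 dx = 8748/5;  ∫_0^3 72*x^3 dx = 1458;  ∫_0^3 12*x^2 dx = 108;
    ∫_0^3 -24*x dx = -108;  ∫_0^3 4 dx = 12.
  Sum: 8748/5 + 1458 + 108 − 108 + 12 = 16098/5.
Adding: ||u||_{H^1}^2 = 97836/35 + 16098/5 = 210522/35.


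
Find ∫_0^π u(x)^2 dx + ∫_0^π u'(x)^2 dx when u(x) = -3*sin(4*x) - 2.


||u||_{H^1(0,π)}^2 = 161*π/2

u'(x) = -12*cos(4*x).
Expand u² and (u')² and integrate term by term on (0, π), using: for integers n ≥ 1, ∫_0^π sin²(nx) dx = ∫_0^π cos²(nx) dx = π/2; for n ≠ n', ∫_0^π sin(nx)sin(n'x) dx = ∫_0^π cos(nx)cos(n'x) dx = 0; and by product-to-sum, ∫_0^π sin(nx)cos(n'x) dx = ½∫_0^π [sin((n+n')x) + sin((n−n')x)] dx, which is 0 when n+n' is even and 2n/(n²−n'²) when n+n' is odd (it need not vanish on (0, π)). For the constant mode: ∫_0^π 1 dx = π, ∫_0^π cos(nx) dx = 0, ∫_0^π sin(nx) dx = (1−(−1)^n)/n.
  u² squared terms: (-2)²·∫1 dx = 4·π = 4*π;  (-3)²·∫sin(4x)² dx = 9·π/2 = 9*π/2.
  u² cross terms: 2·(-2)·(-3)·∫1·sin(4x) dx = 12·(0) = 0.
  So ∫_0^π u² dx = 4*π + 9*π/2 + 0 = 17*π/2.
  (u')² squared terms: (-12)²·∫cos(4x)² dx = 144·π/2 = 72*π.
  So ∫_0^π (u')² dx = 72*π.
||u||_{H^1}^2 = (17*π/2) + (72*π) = 161*π/2.


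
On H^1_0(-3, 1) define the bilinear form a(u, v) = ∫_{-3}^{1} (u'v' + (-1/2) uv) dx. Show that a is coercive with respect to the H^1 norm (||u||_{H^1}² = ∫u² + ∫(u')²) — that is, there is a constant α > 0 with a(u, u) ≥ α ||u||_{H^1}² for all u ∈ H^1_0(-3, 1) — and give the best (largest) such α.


α = (-8 + π^2)/(π^2 + 16)

Coercivity of a(·,·) on H^1_0(-3, 1) means a(u, u) ≥ α ||u||_{H^1}² for every u ∈ H^1_0.
The interval has length L = 4, and Poincaré/coercivity depend only on L. Here a(u, u) = ∫(u')² + (-1/2)·∫u².
Here c = -1/2 < 0 with |c| < (π/L)² = π^2/16, so coercivity still holds. The condition a(u,u) ≥ α||u||_{H^1}² reads (1−α)∫(u')² ≥ (α−c)∫u². Any admissible α is ≤ 1 (rapidly oscillating u have ∫u²/∫(u')² → 0), and α = 1 would force 0 ≥ (1−c)∫u², impossible since c < 1; so 1−α > 0. By the sharp Poincaré inequality on H^1_0 of an interval of length L, ∫(u')² ≥ (π/L)²∫u² with equality for the first sine mode sin(π(x−x₀)/L) (x₀ the left endpoint), so the inequality holds for all u iff (1−α)(π/L)² ≥ α − c, i.e. α ≤ ((π/L)² + c)/((π/L)² + 1) = (1 + c(L/π)²)/(1 + (L/π)²). (Direct route, valid since c ≤ 0: Poincaré gives c∫u² ≥ c(L/π)²∫(u')², so a(u,u) ≥ (1 + c(L/π)²)∫(u')², while ||u||_{H^1}² ≤ (1 + (L/π)²)∫(u')²; dividing yields the same α.) With (π/L)² = π^2/16 and c = -1/2, the largest admissible constant is α = ((π/L)² + c)/((π/L)² + 1).
Simplifying, α = (-8 + π^2)/(π^2 + 16).


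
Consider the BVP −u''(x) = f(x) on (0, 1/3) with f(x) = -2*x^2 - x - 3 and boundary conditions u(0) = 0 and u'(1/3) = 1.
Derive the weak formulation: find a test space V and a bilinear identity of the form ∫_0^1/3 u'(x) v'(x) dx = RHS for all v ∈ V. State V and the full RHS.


V = {v ∈ H^1(0, 1/3) : v(0) = 0} (test functions vanish at x = 0 where u is specified); weak form: ∫_0^1/3 u'v' dx = ∫_0^1/3 (-2*x^2 - x - 3) v dx + v(1/3) for all v ∈ V.

Multiply both sides by a test function v and integrate from 0 to 1/3:
  ∫_0^1/3 −u''(x) v(x) dx = ∫_0^1/3 f(x) v(x) dx.
Integrate the LHS by parts once:
  ∫_0^1/3 −u'' v dx = −[u'(x) v(x)]_0^1/3 + ∫_0^1/3 u'(x) v'(x) dx.
Thus ∫_0^1/3 u'(x) v'(x) dx = ∫_0^1/3 f(x) v(x) dx + [u'(x) v(x)]_0^1/3.
Choose V so that boundary terms are either known or forced to vanish.
Mixed BC: u(0) = 0 (Dirichlet) and u'(1/3) = 1 (Neumann). Define V = {v ∈ H^1(0, 1/3) : v(0) = 0}. Then [u' v]_0^1/3 = u'(1/3)·v(1/3) − u'(0)·0 = v(1/3).
Weak formulation: find u (satisfying any essential BC) such that ∫_0^1/3 u'(x) v'(x) dx = ∫_0^1/3 f v dx + v(1/3) for all v ∈ V (Dirichlet at 0 absorbed into V; Neumann datum at x = 1/3 contributes the boundary term).
Substituting f(x) = -2*x^2 - x - 3, the right-hand side is ∫_0^1/3 (-2*x^2 - x - 3) v dx + v(1/3).


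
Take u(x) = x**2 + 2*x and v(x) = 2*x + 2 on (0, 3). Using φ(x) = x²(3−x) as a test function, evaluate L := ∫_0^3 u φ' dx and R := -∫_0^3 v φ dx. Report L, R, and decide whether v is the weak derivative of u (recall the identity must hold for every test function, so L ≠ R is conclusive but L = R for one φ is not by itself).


LHS = -189/5, RHS = -189/5. Yes, v = u' weakly.

u(x) = x**2 + 2*x, classical derivative u'(x) = 2*x + 2.
φ(x) = x²(3−x), so φ'(x) = 3*x*(2 - x).
Note φ(0) = φ(3) = 0, so the boundary term u·φ vanishes.
LHS = ∫_0^3 u(x) φ'(x) dx = ∫_0^3 (-3*x^4 + 12*x^2) dx. Term by term:
  ∫_0^3 -3*x^4 dx = -729/5;  ∫_0^3 12*x^2 dx = 108.
Sum: -729/5 + 108 = -189/5.
So LHS = -189/5.
∫_0^3 v(x) φ(x) dx = ∫_0^3 (-2*x^4 + 4*x^3 + 6*x^2) dx. Term by term:
  ∫_0^3 -2*x^4 dx = -486/5;  ∫_0^3 4*x^3 dx = 81;  ∫_0^3 6*x^2 dx = 54.
Sum: -486/5 + 81 + 54 = 189/5.
So RHS = -∫_0^3 v(x) φ(x) dx = -189/5.
LHS = RHS, so the identity holds for this test φ.
Moreover u is smooth here and v(x) = u'(x) = 2*x + 2 pointwise, so the identity holds for every test function. Hence v is the weak derivative of u.


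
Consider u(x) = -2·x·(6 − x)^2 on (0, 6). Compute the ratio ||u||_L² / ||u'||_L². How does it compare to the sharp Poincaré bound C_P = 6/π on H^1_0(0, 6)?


||u||_L² / ||u'||_L² = 3*sqrt(14)/7 < C_P = 6/π.

u(x) = -2·x·(6 − x)^2, so u'(x) = 6*(2 - x)*(x - 6).
u(x) = -2·x·(6 − x)^2 vanishes at x = 0 and x = 6, so u ∈ H^1_0(0, 6). Differentiate via the product rule and integrate the resulting polynomials term by term.
  ∫_0^6 u² dx = ∫_0^6 (4*x^6 - 96*x^5 + 864*x^4 - 3456*x^3 + 5184*x^2) dx. Term by term:
    ∫_0^6 4*x^6 dx = 1119744/7;  ∫_0^6 -96*x^5 dx = -746496;  ∫_0^6 864*x^4 dx = 6718464/5;
    ∫_0^6 -3456*x^3 dx = -1119744;  ∫_0^6 5184*x^2 dx = 373248.
  Sum: 1119744/7 − 746496 + 6718464/5 − 1119744 + 373248 = 373248/35.
  ∫_0^6 (u')² dx = ∫_0^6 (36*x^4 - 576*x^3 + 3168*x^2 - 6912*x + 5184) dx. Term by term:
    ∫_0^6 36*x^4 dx = 279936/5;  ∫_0^6 -576*x^3 dx = -186624;  ∫_0^6 3168*x^2 dx = 228096;
    ∫_0^6 -6912*x dx = -124416;  ∫_0^6 5184 dx = 31104.
  Sum: 279936/5 − 186624 + 228096 − 124416 + 31104 = 20736/5.
∫_0^6 u² dx = 373248/35, so ||u||_L² = 432*sqrt(70)/35.
∫_0^6 (u')² dx = 20736/5, so ||u'||_L² = 144*sqrt(5)/5.
Ratio ||u||_L² / ||u'||_L² = 3*sqrt(14)/7.
Sharp Poincaré constant on H^1_0(0, 6) is C_P = L/π = 6/π, achieved by sin(π/6·x).
A polynomial bump cannot attain the sharp Poincaré constant (only the first sine eigenfunction does), so the ratio is strictly less than C_P, consistent with ||u||_L² ≤ C_P ||u'||_L².


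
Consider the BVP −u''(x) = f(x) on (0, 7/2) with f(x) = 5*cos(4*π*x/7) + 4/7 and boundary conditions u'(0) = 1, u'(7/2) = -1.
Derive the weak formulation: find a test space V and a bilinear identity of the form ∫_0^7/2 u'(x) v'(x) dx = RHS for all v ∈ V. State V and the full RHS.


V = H^1(0, 7/2) (v unrestricted at boundary; u is determined up to an additive constant); weak form: ∫_0^7/2 u'v' dx = ∫_0^7/2 (5*cos(4*π*x/7) + 4/7) v dx − v(7/2) − v(0) for all v ∈ V.

Multiply both sides by a test function v and integrate from 0 to 7/2:
  ∫_0^7/2 −u''(x) v(x) dx = ∫_0^7/2 f(x) v(x) dx.
Integrate the LHS by parts once:
  ∫_0^7/2 −u'' v dx = −[u'(x) v(x)]_0^7/2 + ∫_0^7/2 u'(x) v'(x) dx.
Thus ∫_0^7/2 u'(x) v'(x) dx = ∫_0^7/2 f(x) v(x) dx + [u'(x) v(x)]_0^7/2.
Choose V so that boundary terms are either known or forced to vanish.
u has inhomogeneous Neumann u'(0) = 1, u'(7/2) = -1. [u' v]_0^7/2 = (-1)·v(7/2) − (1)·v(0) = − v(7/2) − v(0). Take V = H^1(0, 7/2); boundary term becomes part of RHS.
Weak formulation: find u (satisfying any essential BC) such that ∫_0^7/2 u'(x) v'(x) dx = ∫_0^7/2 f v dx − v(7/2) − v(0) for all v ∈ V (Neumann data are natural BCs: they enter the RHS as boundary terms).
Substituting f(x) = 5*cos(4*π*x/7) + 4/7, the right-hand side is ∫_0^7/2 (5*cos(4*π*x/7) + 4/7) v dx − v(7/2) − v(0).
Compatibility check (pure Neumann): taking v ≡ 1 ∈ V gives 0 = ∫_0^7/2 f dx + (-1) − (1), i.e. ∫_0^7/2 f dx must equal u'(0) − u'(7/2) = 2. Indeed ∫_0^7/2 (5*cos(4*π*x/7) + 4/7) dx = 2, so the data are compatible. The solution is then unique only up to an additive constant (fix it e.g. by requiring ∫_0^7/2 u dx = 0).


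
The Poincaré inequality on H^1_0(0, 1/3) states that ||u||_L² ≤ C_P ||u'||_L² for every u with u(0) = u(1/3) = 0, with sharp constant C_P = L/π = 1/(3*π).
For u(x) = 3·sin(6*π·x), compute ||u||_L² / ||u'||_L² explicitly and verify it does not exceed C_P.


||u||_L² / ||u'||_L² = 1/(6*π) < C_P = 1/(3*π).

u(x) = 3·sin(6*π·x), so u'(x) = 18*π*cos(6*π*x).
Writing u(x) = A·sin(kπx/L) with A = 3 and k = 2, use ∫_0^L sin²(kπx/L) dx = L/2 and ∫_0^L cos²(kπx/L) dx = L/2.
u² = 9·sin²(6*π·x) and (u')² = 324*π^2·cos²(6*π·x), and each of sin², cos² integrates to L/2 = 1/6 over (0, 1/3).
∫_0^1/3 u² dx = 3/2, so ||u||_L² = sqrt(6)/2.
∫_0^1/3 (u')² dx = 54*π^2, so ||u'||_L² = 3*sqrt(6)*π.
Ratio ||u||_L² / ||u'||_L² = 1/(6*π).
Sharp Poincaré constant on H^1_0(0, 1/3) is C_P = L/π = 1/(3*π), achieved by sin(3*π·x).
This is the k = 2 harmonic; the ratio L/(kπ) is strictly less than C_P = L/π, consistent with the sharp inequality ||u||_L² ≤ C_P ||u'||_L².


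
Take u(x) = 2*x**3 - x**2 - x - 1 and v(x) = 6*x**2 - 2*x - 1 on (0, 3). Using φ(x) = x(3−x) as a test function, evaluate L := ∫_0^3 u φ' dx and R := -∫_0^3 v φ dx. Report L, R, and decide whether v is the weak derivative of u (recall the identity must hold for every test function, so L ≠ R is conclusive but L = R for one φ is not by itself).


LHS = -549/10, RHS = -549/10. Yes, v = u' weakly.

u(x) = 2*x**3 - x**2 - x - 1, classical derivative u'(x) = 6*x**2 - 2*x - 1.
φ(x) = x(3−x), so φ'(x) = 3 - 2*x.
Note φ(0) = φ(3) = 0, so the boundary term u·φ vanishes.
LHS = ∫_0^3 u(x) φ'(x) dx = ∫_0^3 (-4*x^4 + 8*x^3 - x^2 - x - 3) dx. Term by term:
  ∫_0^3 -4*x^4 dx = -972/5;  ∫_0^3 8*x^3 dx = 162;  ∫_0^3 -x^2 dx = -9;
  ∫_0^3 -x dx = -9/2;  ∫_0^3 -3 dx = -9.
Sum: -972/5 + 162 − 9 − 9/2 − 9 = -549/10.
So LHS = -549/10.
∫_0^3 v(x) φ(x) dx = ∫_0^3 (-6*x^4 + 20*x^3 - 5*x^2 - 3*x) dx. Term by term:
  ∫_0^3 -6*x^4 dx = -1458/5;  ∫_0^3 20*x^3 dx = 405;  ∫_0^3 -5*x^2 dx = -45;
  ∫_0^3 -3*x dx = -27/2.
Sum: -1458/5 + 405 − 45 − 27/2 = 549/10.
So RHS = -∫_0^3 v(x) φ(x) dx = -549/10.
LHS = RHS, so the identity holds for this test φ.
Moreover u is smooth here and v(x) = u'(x) = 6*x**2 - 2*x - 1 pointwise, so the identity holds for every test function. Hence v is the weak derivative of u.


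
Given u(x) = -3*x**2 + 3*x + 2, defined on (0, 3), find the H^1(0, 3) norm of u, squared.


||u||_{H^1}^2 = 3009/10

The H^1 norm (squared) on an interval (0, L) is
  ||u||_{H^1}^2 = ∫_0^L u(x)^2 dx + ∫_0^L u'(x)^2 dx.
Compute u'(x) = 3 - 6*x.
Then u(x)^2 = 9*x**4 - 18*x**3 - 3*x**2 + 12*x + 4 and u'(x)^2 = 36*x**2 - 36*x + 9.
Integrate each monomial from 0 to 3 using ∫_0^3 c·x^n dx = c·3^(n+1)/(n+1):
  ∫_0^3 u(x)^2 dx = ∫_0^3 (9*x^4 - 18*x^3 - 3*x^2 + 12*x + 4) dx. Term by term:
    ∫_0^3 9*x^4 dx = 2187/5;  ∫_0^3 -18*x^3 dx = -729/2;  ∫_0^3 -3*x^2 dx = -27;
    ∫_0^3 12*x dx = 54;  ∫_0^3 4 dx = 12.
  Sum: 2187/5 − 729/2 − 27 + 54 + 12 = 1119/10.
  ∫_0^3 u'(x)^2 dx = ∫_0^3 (36*x^2 - 36*x + 9) dx. Term by term:
    ∫_0^3 36*x^2 dx = 324;  ∫_0^3 -36*x dx = -162;  ∫_0^3 9 dx = 27.
  Sum: 324 − 162 + 27 = 189.
Adding: ||u||_{H^1}^2 = 1119/10 + 189 = 3009/10.


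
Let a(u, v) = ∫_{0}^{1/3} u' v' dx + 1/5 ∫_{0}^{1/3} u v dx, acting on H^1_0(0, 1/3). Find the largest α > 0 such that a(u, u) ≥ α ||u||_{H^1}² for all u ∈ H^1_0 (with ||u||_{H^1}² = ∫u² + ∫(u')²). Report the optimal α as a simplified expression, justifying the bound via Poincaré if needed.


α = (1 + 45*π^2)/(5*(1 + 9*π^2))

Coercivity of a(·,·) on H^1_0(0, 1/3) means a(u, u) ≥ α ||u||_{H^1}² for every u ∈ H^1_0.
The interval has length L = 1/3, and Poincaré/coercivity depend only on L. Here a(u, u) = ∫(u')² + (1/5)·∫u².
Here 0 < c = 1/5 < 1. The condition a(u,u) ≥ α||u||_{H^1}² reads (1−α)∫(u')² ≥ (α−c)∫u². Any admissible α is ≤ 1 (rapidly oscillating u have ∫u²/∫(u')² → 0), and α = 1 would force 0 ≥ (1−c)∫u², impossible since c < 1; so 1−α > 0. By the sharp Poincaré inequality on H^1_0 of an interval of length L, ∫(u')² ≥ (π/L)²∫u² with equality for the first sine mode sin(π(x−x₀)/L) (x₀ the left endpoint), so the inequality holds for all u iff (1−α)(π/L)² ≥ α − c, i.e. α ≤ ((π/L)² + c)/((π/L)² + 1) = (1 + c(L/π)²)/(1 + (L/π)²). With (π/L)² = 9*π^2 and c = 1/5, the largest admissible constant is α = ((π/L)² + c)/((π/L)² + 1).
Simplifying, α = (1 + 45*π^2)/(5*(1 + 9*π^2)).
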